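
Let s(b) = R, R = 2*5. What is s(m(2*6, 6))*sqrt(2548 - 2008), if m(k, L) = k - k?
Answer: 60*sqrt(15) ≈ 232.38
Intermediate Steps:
R = 10
m(k, L) = 0
s(b) = 10
s(m(2*6, 6))*sqrt(2548 - 2008) = 10*sqrt(2548 - 2008) = 10*sqrt(540) = 10*(6*sqrt(15)) = 60*sqrt(15)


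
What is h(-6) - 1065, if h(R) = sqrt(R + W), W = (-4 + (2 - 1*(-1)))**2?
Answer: -1065 + I*sqrt(5) ≈ -1065.0 + 2.2361*I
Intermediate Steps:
W = 1 (W = (-4 + (2 + 1))**2 = (-4 + 3)**2 = (-1)**2 = 1)
h(R) = sqrt(1 + R) (h(R) = sqrt(R + 1) = sqrt(1 + R))
h(-6) - 1065 = sqrt(1 - 6) - 1065 = sqrt(-5) - 1065 = I*sqrt(5) - 1065 = -1065 + I*sqrt(5)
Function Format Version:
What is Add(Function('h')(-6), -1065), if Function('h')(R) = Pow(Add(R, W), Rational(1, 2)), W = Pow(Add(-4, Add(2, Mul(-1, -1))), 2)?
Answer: Add(-1065, Mul(I, Pow(5, Rational(1, 2)))) ≈ Add(-1065.0, Mul(2.2361, I))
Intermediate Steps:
W = 1 (W = Pow(Add(-4, Add(2, 1)), 2) = Pow(Add(-4, 3), 2) = Pow(-1, 2) = 1)
Function('h')(R) = Pow(Add(1, R), Rational(1, 2)) (Function('h')(R) = Pow(Add(R, 1), Rational(1, 2)) = Pow(Add(1, R), Rational(1, 2)))
Add(Function('h')(-6), -1065) = Add(Pow(Add(1, -6), Rational(1, 2)), -1065) = Add(Pow(-5, Rational(1, 2)), -1065) = Add(Mul(I, Pow(5, Rational(1, 2))), -1065) = Add(-1065, Mul(I, Pow(5, Rational(1, 2))))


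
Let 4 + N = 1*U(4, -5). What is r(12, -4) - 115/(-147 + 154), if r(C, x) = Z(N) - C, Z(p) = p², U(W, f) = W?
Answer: -199/7 ≈ -28.429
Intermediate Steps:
N = 0 (N = -4 + 1*4 = -4 + 4 = 0)
r(C, x) = -C (r(C, x) = 0² - C = 0 - C = -C)
r(12, -4) - 115/(-147 + 154) = -1*12 - 115/(-147 + 154) = -12 - 115/7 = -199/7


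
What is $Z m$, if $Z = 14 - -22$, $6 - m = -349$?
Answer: $12780$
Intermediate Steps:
$m = 355$ ($m = 6 - -349 = 6 + 349 = 355$)
$Z = 36$ ($Z = 14 + 22 = 36$)
$Z m = 36 \cdot 355 = 12780$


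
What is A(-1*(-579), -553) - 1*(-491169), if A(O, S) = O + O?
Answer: 492327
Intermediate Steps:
A(O, S) = 2*O
A(-1*(-579), -553) - 1*(-491169) = 2*(-1*(-579)) - 1*(-491169) = 2*579 + 491169 = 1158 + 491169 = 492327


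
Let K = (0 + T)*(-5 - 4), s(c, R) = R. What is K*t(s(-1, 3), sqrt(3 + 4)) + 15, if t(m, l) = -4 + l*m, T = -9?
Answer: -309 + 243*sqrt(7) ≈ 333.92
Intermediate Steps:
K = 81 (K = (0 - 9)*(-5 - 4) = -9*(-9) = 81)
K*t(s(-1, 3), sqrt(3 + 4)) + 15 = 81*(-4 + sqrt(3 + 4)*3) + 15 = 81*(-4 + sqrt(7)*3) + 15 = 81*(-4 + 3*sqrt(7)) + 15 = (-324 + 243*sqrt(7)) + 15 = -309 + 243*sqrt(7)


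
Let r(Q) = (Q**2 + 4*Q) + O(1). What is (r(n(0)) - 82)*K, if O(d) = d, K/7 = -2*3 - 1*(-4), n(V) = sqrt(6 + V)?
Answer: 1050 - 56*sqrt(6) ≈ 912.83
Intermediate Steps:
K = -14 (K = 7*(-2*3 - 1*(-4)) = 7*(-6 + 4) = 7*(-2) = -14)
r(Q) = 1 + Q**2 + 4*Q (r(Q) = (Q**2 + 4*Q) + 1 = 1 + Q**2 + 4*Q)
(r(n(0)) - 82)*K = ((1 + (sqrt(6 + 0))**2 + 4*sqrt(6 + 0)) - 82)*(-14) = ((1 + (sqrt(6))**2 + 4*sqrt(6)) - 82)*(-14) = ((1 + 6 + 4*sqrt(6)) - 82)*(-14) = ((7 + 4*sqrt(6)) - 82)*(-14) = (-75 + 4*sqrt(6))*(-14) = 1050 - 56*sqrt(6)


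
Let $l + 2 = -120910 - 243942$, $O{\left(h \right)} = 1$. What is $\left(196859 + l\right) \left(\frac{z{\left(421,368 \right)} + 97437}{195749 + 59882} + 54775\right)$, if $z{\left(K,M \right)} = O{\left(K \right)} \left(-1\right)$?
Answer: $- \frac{2352313946020695}{255631} \approx -9.202 \cdot 10^{9}$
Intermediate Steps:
$z{\left(K,M \right)} = -1$ ($z{\left(K,M \right)} = 1 \left(-1\right) = -1$)
$l = -364854$ ($l = -2 - 364852 = -364854$)
$\left(196859 + l\right) \left(\frac{z{\left(421,368 \right)} + 97437}{195749 + 59882} + 54775\right) = \left(196859 - 364854\right) \left(\frac{-1 + 97437}{195749 + 59882} + 54775\right) = - 167995 \left(\frac{97436}{255631} + 54775\right) = \left(-167995\right) \frac{14002285461}{255631} = - \frac{2352313946020695}{255631}$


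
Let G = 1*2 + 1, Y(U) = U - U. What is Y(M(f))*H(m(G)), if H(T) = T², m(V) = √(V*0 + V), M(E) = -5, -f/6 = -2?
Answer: 0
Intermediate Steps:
f = 12 (f = -6*(-2) = 12)
Y(U) = 0
G = 3 (G = 2 + 1 = 3)
m(V) = √V (m(V) = √(0 + V) = √V)
Y(M(f))*H(m(G)) = 0*(√3)² = 0*3 = 0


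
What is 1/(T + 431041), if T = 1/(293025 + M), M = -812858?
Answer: 519833/224069336152 ≈ 2.3200e-6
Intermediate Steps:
T = -1/519833 (T = 1/(293025 - 812858) = 1/(-519833) = -1/519833 ≈ -1.9237e-6)
1/(T + 431041) = 1/(-1/519833 + 431041) = 1/(224069336152/519833) = 519833/224069336152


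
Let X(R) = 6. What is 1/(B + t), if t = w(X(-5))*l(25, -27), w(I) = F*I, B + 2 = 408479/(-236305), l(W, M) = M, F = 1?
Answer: -236305/39162499 ≈ -0.0060340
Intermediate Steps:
B = -881089/236305 (B = -2 + 408479/(-236305) = -2 + 408479*(-1/236305) = -2 - 408479/236305 = -881089/236305 ≈ -3.7286)
w(I) = I (w(I) = 1*I = I)
t = -162 (t = 6*(-27) = -162)
1/(B + t) = 1/(-881089/236305 - 162) = 1/(-39162499/236305) = -236305/39162499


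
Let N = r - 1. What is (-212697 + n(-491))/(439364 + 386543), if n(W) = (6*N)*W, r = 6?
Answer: -227427/825907 ≈ -0.27537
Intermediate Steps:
N = 5 (N = 6 - 1 = 5)
n(W) = 30*W (n(W) = (6*5)*W = 30*W)
(-212697 + n(-491))/(439364 + 386543) = (-212697 + 30*(-491))/(439364 + 386543) = (-212697 - 14730)/825907 = -227427*1/825907 = -227427/825907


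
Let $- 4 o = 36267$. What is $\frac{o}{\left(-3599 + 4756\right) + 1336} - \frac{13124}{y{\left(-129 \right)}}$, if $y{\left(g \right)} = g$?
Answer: $\frac{4673855}{47644} \approx 98.1$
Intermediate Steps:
$o = - \frac{36267}{4}$ ($o = \left(- \frac{1}{4}\right) 36267 = - \frac{36267}{4} \approx -9066.8$)
$\frac{o}{\left(-3599 + 4756\right) + 1336} - \frac{13124}{y{\left(-129 \right)}} = - \frac{36267}{4 \left(\left(-3599 + 4756\right) + 1336\right)} - \frac{13124}{-129} = - \frac{36267}{4 \left(1157 + 1336\right)} - - \frac{13124}{129} = - \frac{36267}{4 \cdot 2493} + \frac{13124}{129} = \left(- \frac{36267}{4}\right) \frac{1}{2493} + \frac{13124}{129} = - \frac{12089}{3324} + \frac{13124}{129} = \frac{4673855}{47644}$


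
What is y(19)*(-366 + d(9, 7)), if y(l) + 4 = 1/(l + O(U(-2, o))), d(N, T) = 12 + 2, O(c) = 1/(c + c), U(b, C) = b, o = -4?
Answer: 104192/75 ≈ 1389.2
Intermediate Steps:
O(c) = 1/(2*c)
d(N, T) = 14
y(l) = -4 + 1/(-¼ + l) (y(l) = -4 + 1/(l + (½)/(-2)) = -4 + 1/(l + (½)*(-½)) = -4 + 1/(l - ¼) = -4 + 1/(-¼ + l))
y(19)*(-366 + d(9, 7)) = (8*(1 - 2*19)/(-1 + 4*19))*(-366 + 14) = (8*(1 - 38)/(-1 + 76))*(-352) = (8*(-37)/75)*(-352) = (8*(1/75)*(-37))*(-352) = -296/75*(-352) = 104192/75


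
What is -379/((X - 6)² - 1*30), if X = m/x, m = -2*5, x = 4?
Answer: -1516/169 ≈ -8.9704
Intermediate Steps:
m = -10
X = -5/2 (X = -10/4 = -10*¼ = -5/2 ≈ -2.5000)
-379/((X - 6)² - 1*30) = -379/((-5/2 - 6)² - 1*30) = -379/((-17/2)² - 30) = -379/(289/4 - 30) = -379/169/4 = -379*4/169 = -1516/169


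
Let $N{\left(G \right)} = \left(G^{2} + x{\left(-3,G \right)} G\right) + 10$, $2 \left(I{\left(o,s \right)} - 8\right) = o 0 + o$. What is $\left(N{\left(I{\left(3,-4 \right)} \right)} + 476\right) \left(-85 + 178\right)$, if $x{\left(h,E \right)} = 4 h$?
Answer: $\frac{171957}{4} \approx 42989.0$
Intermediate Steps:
$I{\left(o,s \right)} = 8 + \frac{o}{2}$ ($I{\left(o,s \right)} = 8 + \frac{o 0 + o}{2} = 8 + \frac{0 + o}{2} = 8 + \frac{o}{2}$)
$N{\left(G \right)} = 10 + G^{2} - 12 G$ ($N{\left(G \right)} = \left(G^{2} + 4 \left(-3\right) G\right) + 10 = \left(G^{2} - 12 G\right) + 10 = 10 + G^{2} - 12 G$)
$\left(N{\left(I{\left(3,-4 \right)} \right)} + 476\right) \left(-85 + 178\right) = \left(\left(10 + \left(8 + \frac{1}{2} \cdot 3\right)^{2} - 12 \left(8 + \frac{1}{2} \cdot 3\right)\right) + 476\right) \left(-85 + 178\right) = \left(\left(10 + \left(8 + \frac{3}{2}\right)^{2} - 12 \left(8 + \frac{3}{2}\right)\right) + 476\right) 93 = \left(\left(10 + \left(\frac{19}{2}\right)^{2} - 114\right) + 476\right) 93 = \left(\left(10 + \frac{361}{4} - 114\right) + 476\right) 93 = \left(- \frac{55}{4} + 476\right) 93 = \frac{1849}{4} \cdot 93 = \frac{171957}{4}$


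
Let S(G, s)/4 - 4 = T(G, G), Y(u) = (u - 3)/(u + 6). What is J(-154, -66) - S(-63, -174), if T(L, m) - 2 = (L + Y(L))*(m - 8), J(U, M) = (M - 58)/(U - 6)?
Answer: -13365651/760 ≈ -17586.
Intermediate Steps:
Y(u) = (-3 + u)/(6 + u)
J(U, M) = (-58 + M)/(-6 + U)
T(L, m) = 2 + (-8 + m)*(L + (-3 + L)/(6 + L)) (T(L, m) = 2 + (L + (-3 + L)/(6 + L))*(m - 8) = 2 + (L + (-3 + L)/(6 + L))*(-8 + m) = 2 + (-8 + m)*(L + (-3 + L)/(6 + L)))
S(G, s) = 16 + 4*(24 - 8*G + G*(-3 + G) + (6 + G)*(2 + G² - 8*G))/(6 + G) (S(G, s) = 16 + 4*((24 - 8*G + G*(-3 + G) + (6 + G)*(2 - 8*G + G*G))/(6 + G)) = 16 + 4*((24 - 8*G + G*(-3 + G) + (6 + G)*(2 - 8*G + G²))/(6 + G)) = 16 + 4*((24 - 8*G + G*(-3 + G) + (6 + G)*(2 + G² - 8*G))/(6 + G)) = 16 + 4*(24 - 8*G + G*(-3 + G) + (6 + G)*(2 + G² - 8*G))/(6 + G))
J(-154, -66) - S(-63, -174) = (-58 - 66)/(-6 - 154) - 4*(60 + (-63)³ - 1*(-63)² - 53*(-63))/(6 - 63) = -124/(-160) - 4*(60 - 250047 - 1*3969 + 3339)/(-57) = -1/160*(-124) - 4*(-1)*(60 - 250047 - 3969 + 3339)/57 = 31/40 - 4*(-1)*(-250617)/57 = 31/40 - 1*334156/19 = 31/40 - 334156/19 = -13365651/760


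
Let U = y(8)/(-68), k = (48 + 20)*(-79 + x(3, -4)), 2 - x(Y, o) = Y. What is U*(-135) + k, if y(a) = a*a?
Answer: -90320/17 ≈ -5312.9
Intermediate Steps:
y(a) = a**2
x(Y, o) = 2 - Y
k = -5440 (k = (48 + 20)*(-79 + (2 - 1*3)) = 68*(-79 + (2 - 3)) = 68*(-79 - 1) = 68*(-80) = -5440)
U = -16/17 (U = 8**2/(-68) = 64*(-1/68) = -16/17 ≈ -0.94118)
U*(-135) + k = -16/17*(-135) - 5440 = 2160/17 - 5440 = -90320/17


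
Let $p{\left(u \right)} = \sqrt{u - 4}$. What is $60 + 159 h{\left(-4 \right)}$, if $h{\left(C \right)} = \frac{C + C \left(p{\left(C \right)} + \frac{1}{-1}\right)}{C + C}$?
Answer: $60 + 159 i \sqrt{2} \approx 60.0 + 224.86 i$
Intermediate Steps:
$p{\left(u \right)} = \sqrt{-4 + u}$
$h{\left(C \right)} = \frac{C + C \left(-1 + \sqrt{-4 + C}\right)}{2 C}$ ($h{\left(C \right)} = \frac{C + C \left(\sqrt{-4 + C} + \frac{1}{-1}\right)}{C + C} = \frac{C + C \left(\sqrt{-4 + C} - 1\right)}{2 C} = \left(C + C \left(-1 + \sqrt{-4 + C}\right)\right) \frac{1}{2 C} = \frac{C + C \left(-1 + \sqrt{-4 + C}\right)}{2 C}$)
$60 + 159 h{\left(-4 \right)} = 60 + 159 \frac{\sqrt{-4 - 4}}{2} = 60 + 159 \frac{\sqrt{-8}}{2} = 60 + 159 \frac{2 i \sqrt{2}}{2} = 60 + 159 i \sqrt{2}$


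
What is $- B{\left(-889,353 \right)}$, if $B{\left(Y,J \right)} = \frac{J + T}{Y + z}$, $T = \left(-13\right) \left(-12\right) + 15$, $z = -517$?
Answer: $\frac{262}{703} \approx 0.37269$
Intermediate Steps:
$T = 171$ ($T = 156 + 15 = 171$)
$B{\left(Y,J \right)} = \frac{171 + J}{-517 + Y}$ ($B{\left(Y,J \right)} = \frac{J + 171}{Y - 517} = \frac{171 + J}{-517 + Y}$)
$- B{\left(-889,353 \right)} = - \frac{171 + 353}{-517 - 889} = - \frac{524}{-1406} = - \frac{\left(-1\right) 524}{1406} = \left(-1\right) \left(- \frac{262}{703}\right) = \frac{262}{703}$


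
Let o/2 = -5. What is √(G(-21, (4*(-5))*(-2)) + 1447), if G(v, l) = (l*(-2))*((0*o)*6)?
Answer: √1447 ≈ 38.039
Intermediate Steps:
o = -10 (o = 2*(-5) = -10)
G(v, l) = 0 (G(v, l) = (l*(-2))*((0*(-10))*6) = (-2*l)*(0*6) = -2*l*0 = 0)
√(G(-21, (4*(-5))*(-2)) + 1447) = √(0 + 1447) = √1447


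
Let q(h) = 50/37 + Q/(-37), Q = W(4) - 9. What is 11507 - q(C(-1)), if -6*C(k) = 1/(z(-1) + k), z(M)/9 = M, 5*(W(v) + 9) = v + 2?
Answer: 2128461/185 ≈ 11505.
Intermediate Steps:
W(v) = -43/5 + v/5 (W(v) = -9 + (v + 2)/5 = -9 + (2 + v)/5 = -9 + (2/5 + v/5) = -43/5 + v/5)
Q = -84/5 (Q = (-43/5 + (1/5)*4) - 9 = (-43/5 + 4/5) - 9 = -39/5 - 9 = -84/5 ≈ -16.800)
z(M) = 9*M
C(k) = -1/(6*(-9 + k)) (C(k) = -1/(6*(9*(-1) + k)) = -1/(6*(-9 + k)))
q(h) = 334/185 (q(h) = 50/37 - 84/5/(-37) = 50*(1/37) - 84/5*(-1/37) = 50/37 + 84/185 = 334/185)
11507 - q(C(-1)) = 11507 - 1*334/185 = 11507 - 334/185 = 2128461/185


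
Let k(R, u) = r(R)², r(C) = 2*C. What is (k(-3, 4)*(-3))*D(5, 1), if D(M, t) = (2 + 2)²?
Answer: -1728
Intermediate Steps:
k(R, u) = 4*R² (k(R, u) = (2*R)² = 4*R²)
D(M, t) = 16 (D(M, t) = 4² = 16)
(k(-3, 4)*(-3))*D(5, 1) = ((4*(-3)²)*(-3))*16 = ((4*9)*(-3))*16 = (36*(-3))*16 = -108*16 = -1728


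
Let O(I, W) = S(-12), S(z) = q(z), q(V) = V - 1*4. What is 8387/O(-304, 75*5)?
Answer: -8387/16 ≈ -524.19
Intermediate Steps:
q(V) = -4 + V (q(V) = V - 4 = -4 + V)
S(z) = -4 + z
O(I, W) = -16 (O(I, W) = -4 - 12 = -16)
8387/O(-304, 75*5) = 8387/(-16) = 8387*(-1/16) = -8387/16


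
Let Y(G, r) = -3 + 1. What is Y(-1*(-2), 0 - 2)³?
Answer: -8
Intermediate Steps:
Y(G, r) = -2
Y(-1*(-2), 0 - 2)³ = (-2)³ = -8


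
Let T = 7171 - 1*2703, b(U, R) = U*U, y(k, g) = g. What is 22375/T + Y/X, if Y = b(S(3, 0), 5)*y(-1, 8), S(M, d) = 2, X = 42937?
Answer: 960858351/191842516 ≈ 5.0086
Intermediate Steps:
b(U, R) = U²
T = 4468 (T = 7171 - 2703 = 4468)
Y = 32 (Y = 2²*8 = 4*8 = 32)
22375/T + Y/X = 22375/4468 + 32/42937 = 960858351/191842516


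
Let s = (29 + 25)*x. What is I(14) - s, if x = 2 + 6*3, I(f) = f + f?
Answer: -1052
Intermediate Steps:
I(f) = 2*f
x = 20 (x = 2 + 18 = 20)
s = 1080 (s = (29 + 25)*20 = 54*20 = 1080)
I(14) - s = 2*14 - 1*1080 = 28 - 1080 = -1052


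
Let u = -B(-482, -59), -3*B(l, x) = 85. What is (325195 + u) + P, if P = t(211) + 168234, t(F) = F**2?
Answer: 1613935/3 ≈ 5.3798e+5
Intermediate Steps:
B(l, x) = -85/3 (B(l, x) = -1/3*85 = -85/3)
u = 85/3 (u = -1*(-85/3) = 85/3 ≈ 28.333)
P = 212755 (P = 211**2 + 168234 = 44521 + 168234 = 212755)
(325195 + u) + P = (325195 + 85/3) + 212755 = 975670/3 + 212755 = 1613935/3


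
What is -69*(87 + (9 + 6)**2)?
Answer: -21528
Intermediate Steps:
-69*(87 + (9 + 6)**2) = -69*(87 + 15**2) = -69*(87 + 225) = -69*312 = -21528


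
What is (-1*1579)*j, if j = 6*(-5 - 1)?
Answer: 56844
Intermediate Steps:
j = -36 (j = 6*(-6) = -36)
(-1*1579)*j = -1*1579*(-36) = -1579*(-36) = 56844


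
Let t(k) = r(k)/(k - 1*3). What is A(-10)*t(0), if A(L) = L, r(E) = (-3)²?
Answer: 30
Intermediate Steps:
r(E) = 9
t(k) = 9/(-3 + k) (t(k) = 9/(k - 1*3) = 9/(k - 3) = 9/(-3 + k))
A(-10)*t(0) = -90/(-3 + 0) = -90/(-3) = -90*(-1)/3 = -10*(-3) = 30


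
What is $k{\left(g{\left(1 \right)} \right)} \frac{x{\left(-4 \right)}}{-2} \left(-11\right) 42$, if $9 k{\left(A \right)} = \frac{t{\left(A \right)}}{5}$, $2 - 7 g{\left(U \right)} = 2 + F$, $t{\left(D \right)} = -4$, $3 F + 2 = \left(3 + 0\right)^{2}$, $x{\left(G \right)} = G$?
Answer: $\frac{1232}{15} \approx 82.133$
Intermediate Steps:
$F = \frac{7}{3}$ ($F = - \frac{2}{3} + \frac{\left(3 + 0\right)^{2}}{3} = - \frac{2}{3} + \frac{3^{2}}{3} = - \frac{2}{3} + \frac{1}{3} \cdot 9 = - \frac{2}{3} + 3 = \frac{7}{3} \approx 2.3333$)
$g{\left(U \right)} = - \frac{1}{3}$ ($g{\left(U \right)} = \frac{2}{7} - \frac{2 + \frac{7}{3}}{7} = \frac{2}{7} - \frac{13}{21} = - \frac{1}{3}$)
$k{\left(A \right)} = - \frac{4}{45}$ ($k{\left(A \right)} = \frac{\left(-4\right) \frac{1}{5}}{9} = \frac{1}{9} \left(- \frac{4}{5}\right) = - \frac{4}{45}$)
$k{\left(g{\left(1 \right)} \right)} \frac{x{\left(-4 \right)}}{-2} \left(-11\right) 42 = - \frac{4 \left(- \frac{4}{-2}\right)}{45} \left(-11\right) 42 = - \frac{4 \left(\left(-4\right) \left(- \frac{1}{2}\right)\right)}{45} \left(-11\right) 42 = \left(- \frac{4}{45}\right) 2 \left(-11\right) 42 = \left(- \frac{8}{45}\right) \left(-11\right) 42 = \frac{88}{45} \cdot 42 = \frac{1232}{15}$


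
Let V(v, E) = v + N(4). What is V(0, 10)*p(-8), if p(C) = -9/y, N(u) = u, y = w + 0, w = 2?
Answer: -18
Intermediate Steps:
y = 2 (y = 2 + 0 = 2)
p(C) = -9/2
V(v, E) = 4 + v (V(v, E) = v + 4 = 4 + v)
V(0, 10)*p(-8) = (4 + 0)*(-9/2) = 4*(-9/2) = -18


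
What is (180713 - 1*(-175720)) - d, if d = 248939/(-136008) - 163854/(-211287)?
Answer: 3414248816749943/9578907432 ≈ 3.5643e+5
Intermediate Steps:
d = -10104039887/9578907432 (d = 248939*(-1/136008) - 163854*(-1/211287) = -248939/136008 + 54618/70429 = -10104039887/9578907432 ≈ -1.0548)
(180713 - 1*(-175720)) - d = (180713 - 1*(-175720)) - 1*(-10104039887/9578907432) = (180713 + 175720) + 10104039887/9578907432 = 356433 + 10104039887/9578907432 = 3414248816749943/9578907432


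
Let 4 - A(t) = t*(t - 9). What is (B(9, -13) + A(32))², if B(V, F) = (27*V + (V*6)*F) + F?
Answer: 1449616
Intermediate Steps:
B(V, F) = F + 27*V + 6*F*V (B(V, F) = (27*V + (6*V)*F) + F = (27*V + 6*F*V) + F = F + 27*V + 6*F*V)
A(t) = 4 - t*(-9 + t) (A(t) = 4 - t*(t - 9) = 4 - t*(-9 + t))
(B(9, -13) + A(32))² = ((-13 + 27*9 + 6*(-13)*9) + (4 - 1*32² + 9*32))² = ((-13 + 243 - 702) + (4 - 1*1024 + 288))² = (-472 + (4 - 1024 + 288))² = (-472 - 732)² = (-1204)² = 1449616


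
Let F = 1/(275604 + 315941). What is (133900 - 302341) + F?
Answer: -99640431344/591545 ≈ -1.6844e+5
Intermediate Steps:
F = 1/591545 ≈ 1.6905e-6
(133900 - 302341) + F = (133900 - 302341) + 1/591545 = -168441 + 1/591545 = -99640431344/591545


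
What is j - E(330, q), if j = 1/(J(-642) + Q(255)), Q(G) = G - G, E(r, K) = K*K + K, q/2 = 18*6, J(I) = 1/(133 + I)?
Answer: -47381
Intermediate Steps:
q = 216 (q = 2*(18*6) = 2*108 = 216)
E(r, K) = K + K² (E(r, K) = K² + K = K + K²)
Q(G) = 0
j = -509 (j = 1/(1/(133 - 642) + 0) = 1/(1/(-509) + 0) = 1/(-1/509 + 0) = 1/(-1/509) = -509)
j - E(330, q) = -509 - 216*(1 + 216) = -509 - 216*217 = -509 - 1*46872 = -509 - 46872 = -47381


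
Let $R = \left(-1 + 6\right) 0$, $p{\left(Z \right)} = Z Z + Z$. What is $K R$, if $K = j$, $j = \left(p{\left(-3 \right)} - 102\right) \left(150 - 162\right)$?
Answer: $0$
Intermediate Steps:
$p{\left(Z \right)} = Z + Z^{2}$ ($p{\left(Z \right)} = Z^{2} + Z = Z + Z^{2}$)
$j = 1152$ ($j = \left(- 3 \left(1 - 3\right) - 102\right) \left(150 - 162\right) = \left(\left(-3\right) \left(-2\right) - 102\right) \left(-12\right) = \left(6 - 102\right) \left(-12\right) = \left(-96\right) \left(-12\right) = 1152$)
$R = 0$ ($R = 5 \cdot 0 = 0$)
$K = 1152$
$K R = 1152 \cdot 0 = 0$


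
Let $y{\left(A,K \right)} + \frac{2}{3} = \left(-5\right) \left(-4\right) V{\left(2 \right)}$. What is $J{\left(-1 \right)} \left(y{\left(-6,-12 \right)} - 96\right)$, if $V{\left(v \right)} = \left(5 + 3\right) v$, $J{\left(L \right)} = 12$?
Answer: $2680$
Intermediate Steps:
$V{\left(v \right)} = 8 v$
$y{\left(A,K \right)} = \frac{958}{3}$ ($y{\left(A,K \right)} = - \frac{2}{3} + \left(-5\right) \left(-4\right) 8 \cdot 2 = - \frac{2}{3} + 20 \cdot 16 = - \frac{2}{3} + 320 = \frac{958}{3}$)
$J{\left(-1 \right)} \left(y{\left(-6,-12 \right)} - 96\right) = 12 \left(\frac{958}{3} - 96\right) = 12 \cdot \frac{670}{3} = 2680$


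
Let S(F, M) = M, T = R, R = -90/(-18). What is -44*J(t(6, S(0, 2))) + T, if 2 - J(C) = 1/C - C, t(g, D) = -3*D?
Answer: 521/3 ≈ 173.67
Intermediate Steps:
R = 5 (R = -90*(-1/18) = 5)
T = 5
J(C) = 2 + C - 1/C (J(C) = 2 - (1/C - C) = 2 + (C - 1/C) = 2 + C - 1/C)
-44*J(t(6, S(0, 2))) + T = -44*(2 - 3*2 - 1/((-3*2))) + 5 = -44*(2 - 6 - 1/(-6)) + 5 = -44*(2 - 6 - 1*(-⅙)) + 5 = -44*(2 - 6 + ⅙) + 5 = -44*(-23/6) + 5 = 506/3 + 5 = 521/3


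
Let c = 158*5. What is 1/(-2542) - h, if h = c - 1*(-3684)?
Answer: -11372909/2542 ≈ -4474.0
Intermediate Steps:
c = 790
h = 4474 (h = 790 - 1*(-3684) = 790 + 3684 = 4474)
1/(-2542) - h = 1/(-2542) - 1*4474 = -1/2542 - 4474 = -11372909/2542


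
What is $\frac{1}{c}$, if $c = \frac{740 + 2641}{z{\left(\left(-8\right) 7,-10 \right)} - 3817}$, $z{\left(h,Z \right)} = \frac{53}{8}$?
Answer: $- \frac{10161}{9016} \approx -1.127$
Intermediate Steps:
$z{\left(h,Z \right)} = \frac{53}{8}$ ($z{\left(h,Z \right)} = 53 \cdot \frac{1}{8} = \frac{53}{8}$)
$c = - \frac{9016}{10161}$ ($c = \frac{740 + 2641}{\frac{53}{8} - 3817} = \frac{3381}{- \frac{30483}{8}} = 3381 \left(- \frac{8}{30483}\right) = - \frac{9016}{10161} \approx -0.88731$)
$\frac{1}{c} = \frac{1}{- \frac{9016}{10161}} = - \frac{10161}{9016}$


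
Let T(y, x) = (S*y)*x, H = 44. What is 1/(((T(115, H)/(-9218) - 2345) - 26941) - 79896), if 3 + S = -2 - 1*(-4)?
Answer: -419/45747028 ≈ -9.1591e-6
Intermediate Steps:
S = -1 (S = -3 + (-2 - 1*(-4)) = -3 + (-2 + 4) = -3 + 2 = -1)
T(y, x) = -x*y (T(y, x) = (-y)*x = -x*y)
1/(((T(115, H)/(-9218) - 2345) - 26941) - 79896) = 1/(((-1*44*115/(-9218) - 2345) - 26941) - 79896) = 1/(((-5060*(-1/9218) - 2345) - 26941) - 79896) = 1/(((230/419 - 2345) - 26941) - 79896) = 1/((-982325/419 - 26941) - 79896) = 1/(-12270604/419 - 79896) = 1/(-45747028/419) = -419/45747028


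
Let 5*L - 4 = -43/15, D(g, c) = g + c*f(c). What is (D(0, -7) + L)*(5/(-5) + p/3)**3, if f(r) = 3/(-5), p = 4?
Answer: 332/2025 ≈ 0.16395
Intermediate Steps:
f(r) = -3/5 (f(r) = 3*(-1/5) = -3/5)
D(g, c) = g - 3*c/5 (D(g, c) = g + c*(-3/5) = g - 3*c/5)
L = 17/75 (L = 4/5 + (-43/15)/5 = 4/5 + (-43*1/15)/5 = 4/5 + (1/5)*(-43/15) = 4/5 - 43/75 = 17/75 ≈ 0.22667)
(D(0, -7) + L)*(5/(-5) + p/3)**3 = ((0 - 3/5*(-7)) + 17/75)*(5/(-5) + 4/3)**3 = ((0 + 21/5) + 17/75)*(5*(-1/5) + 4*(1/3))**3 = (21/5 + 17/75)*(-1 + 4/3)**3 = 332*(1/3)**3/75 = (332/75)*(1/27) = 332/2025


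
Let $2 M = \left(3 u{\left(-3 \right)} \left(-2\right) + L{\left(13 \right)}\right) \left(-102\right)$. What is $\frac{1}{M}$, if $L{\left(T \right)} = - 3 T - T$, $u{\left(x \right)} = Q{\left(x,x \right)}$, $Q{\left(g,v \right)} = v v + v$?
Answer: $\frac{1}{4488} \approx 0.00022282$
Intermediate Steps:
$Q{\left(g,v \right)} = v + v^{2}$ ($Q{\left(g,v \right)} = v^{2} + v = v + v^{2}$)
$u{\left(x \right)} = x \left(1 + x\right)$
$L{\left(T \right)} = - 4 T$
$M = 4488$ ($M = \frac{\left(3 \left(- 3 \left(1 - 3\right)\right) \left(-2\right) - 52\right) \left(-102\right)}{2} = \frac{\left(3 \left(\left(-3\right) \left(-2\right)\right) \left(-2\right) - 52\right) \left(-102\right)}{2} = \frac{\left(3 \cdot 6 \left(-2\right) - 52\right) \left(-102\right)}{2} = \frac{\left(18 \left(-2\right) - 52\right) \left(-102\right)}{2} = \frac{\left(-36 - 52\right) \left(-102\right)}{2} = \frac{\left(-88\right) \left(-102\right)}{2} = \frac{1}{2} \cdot 8976 = 4488$)
$\frac{1}{M} = \frac{1}{4488}$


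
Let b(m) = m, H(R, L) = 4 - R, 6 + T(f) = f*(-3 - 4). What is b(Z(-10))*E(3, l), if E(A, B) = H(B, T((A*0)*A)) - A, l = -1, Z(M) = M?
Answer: -20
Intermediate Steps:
T(f) = -6 - 7*f (T(f) = -6 + f*(-3 - 4) = -6 + f*(-7) = -6 - 7*f)
E(A, B) = 4 - A - B (E(A, B) = (4 - B) - A = 4 - A - B)
b(Z(-10))*E(3, l) = -10*(4 - 1*3 - 1*(-1)) = -10*(4 - 3 + 1) = -10*2 = -20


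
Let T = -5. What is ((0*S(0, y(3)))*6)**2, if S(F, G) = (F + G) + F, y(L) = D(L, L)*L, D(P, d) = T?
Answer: 0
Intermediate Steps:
D(P, d) = -5
y(L) = -5*L
S(F, G) = G + 2*F
((0*S(0, y(3)))*6)**2 = ((0*(-5*3 + 2*0))*6)**2 = ((0*(-15 + 0))*6)**2 = ((0*(-15))*6)**2 = (0*6)**2 = 0**2 = 0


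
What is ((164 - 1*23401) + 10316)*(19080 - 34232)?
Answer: 195778992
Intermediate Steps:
((164 - 1*23401) + 10316)*(19080 - 34232) = ((164 - 23401) + 10316)*(-15152) = (-23237 + 10316)*(-15152) = -12921*(-15152) = 195778992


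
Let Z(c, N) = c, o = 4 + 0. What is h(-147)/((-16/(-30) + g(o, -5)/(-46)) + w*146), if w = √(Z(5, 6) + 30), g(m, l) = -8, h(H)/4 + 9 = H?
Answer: 13132080/22199932991 - 2710913400*√35/22199932991 ≈ -0.72184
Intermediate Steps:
h(H) = -36 + 4*H
o = 4
w = √35 (w = √(5 + 30) = √35 ≈ 5.9161)
h(-147)/((-16/(-30) + g(o, -5)/(-46)) + w*146) = (-36 + 4*(-147))/((-16/(-30) - 8/(-46)) + √35*146) = (-36 - 588)/((-16*(-1/30) - 8*(-1/46)) + 146*√35) = -624/((8/15 + 4/23) + 146*√35) = -624/(244/345 + 146*√35)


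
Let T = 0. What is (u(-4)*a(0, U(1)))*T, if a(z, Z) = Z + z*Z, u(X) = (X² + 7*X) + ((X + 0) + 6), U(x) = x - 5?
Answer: 0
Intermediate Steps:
U(x) = -5 + x
u(X) = 6 + X² + 8*X (u(X) = (X² + 7*X) + (X + 6) = (X² + 7*X) + (6 + X) = 6 + X² + 8*X)
a(z, Z) = Z + Z*z
(u(-4)*a(0, U(1)))*T = ((6 + (-4)² + 8*(-4))*((-5 + 1)*(1 + 0)))*0 = ((6 + 16 - 32)*(-4*1))*0 = -10*(-4)*0 = 40*0 = 0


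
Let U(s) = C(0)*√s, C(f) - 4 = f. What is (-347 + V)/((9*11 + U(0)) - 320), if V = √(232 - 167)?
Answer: 347/221 - √65/221 ≈ 1.5337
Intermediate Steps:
C(f) = 4 + f
U(s) = 4*√s (U(s) = (4 + 0)*√s = 4*√s)
V = √65 ≈ 8.0623
(-347 + V)/((9*11 + U(0)) - 320) = (-347 + √65)/((9*11 + 4*√0) - 320) = (-347 + √65)/((99 + 4*0) - 320) = (-347 + √65)/((99 + 0) - 320) = (-347 + √65)/(99 - 320) = (-347 + √65)/(-221) = (-347 + √65)*(-1/221) = 347/221 - √65/221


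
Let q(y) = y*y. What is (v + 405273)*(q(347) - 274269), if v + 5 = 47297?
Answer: -69631650900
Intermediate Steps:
q(y) = y**2
v = 47292 (v = -5 + 47297 = 47292)
(v + 405273)*(q(347) - 274269) = (47292 + 405273)*(347**2 - 274269) = 452565*(120409 - 274269) = 452565*(-153860) = -69631650900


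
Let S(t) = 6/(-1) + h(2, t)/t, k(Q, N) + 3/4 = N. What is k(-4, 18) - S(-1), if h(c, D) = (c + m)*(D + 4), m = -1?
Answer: 105/4 ≈ 26.250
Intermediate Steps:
k(Q, N) = -3/4 + N
h(c, D) = (-1 + c)*(4 + D) (h(c, D) = (c - 1)*(D + 4) = (-1 + c)*(4 + D))
S(t) = -6 + (4 + t)/t (S(t) = 6/(-1) + (-4 - t + 4*2 + t*2)/t = 6*(-1) + (-4 - t + 8 + 2*t)/t = -6 + (4 + t)/t)
k(-4, 18) - S(-1) = (-3/4 + 18) - (-5 + 4/(-1)) = 69/4 - (-5 + 4*(-1)) = 69/4 - (-5 - 4) = 69/4 - 1*(-9) = 69/4 + 9 = 105/4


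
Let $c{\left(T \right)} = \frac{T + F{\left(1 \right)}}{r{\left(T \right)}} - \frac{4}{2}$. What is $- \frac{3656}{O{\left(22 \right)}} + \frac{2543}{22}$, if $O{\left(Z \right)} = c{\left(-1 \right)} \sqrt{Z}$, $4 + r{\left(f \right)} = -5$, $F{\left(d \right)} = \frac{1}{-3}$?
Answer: $\frac{2543}{22} + \frac{24678 \sqrt{22}}{275} \approx 536.5$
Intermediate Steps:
$F{\left(d \right)} = - \frac{1}{3}$
$r{\left(f \right)} = -9$ ($r{\left(f \right)} = -4 - 5 = -9$)
$c{\left(T \right)} = - \frac{53}{27} - \frac{T}{9}$ ($c{\left(T \right)} = \frac{T - \frac{1}{3}}{-9} - \frac{4}{2} = \left(- \frac{1}{3} + T\right) \left(- \frac{1}{9}\right) - 2 = \left(\frac{1}{27} - \frac{T}{9}\right) - 2 = - \frac{53}{27} - \frac{T}{9}$)
$O{\left(Z \right)} = - \frac{50 \sqrt{Z}}{27}$ ($O{\left(Z \right)} = \left(- \frac{53}{27} - - \frac{1}{9}\right) \sqrt{Z} = \left(- \frac{53}{27} + \frac{1}{9}\right) \sqrt{Z} = - \frac{50 \sqrt{Z}}{27}$)
$- \frac{3656}{O{\left(22 \right)}} + \frac{2543}{22} = - \frac{3656}{\left(- \frac{50}{27}\right) \sqrt{22}} + \frac{2543}{22} = - 3656 \left(- \frac{27 \sqrt{22}}{1100}\right) + 2543 \cdot \frac{1}{22} = \frac{24678 \sqrt{22}}{275} + \frac{2543}{22} = \frac{2543}{22} + \frac{24678 \sqrt{22}}{275}$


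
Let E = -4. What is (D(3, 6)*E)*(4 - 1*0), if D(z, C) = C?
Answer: -96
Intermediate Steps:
(D(3, 6)*E)*(4 - 1*0) = (6*(-4))*(4 - 1*0) = -24*(4 + 0) = -24*4 = -96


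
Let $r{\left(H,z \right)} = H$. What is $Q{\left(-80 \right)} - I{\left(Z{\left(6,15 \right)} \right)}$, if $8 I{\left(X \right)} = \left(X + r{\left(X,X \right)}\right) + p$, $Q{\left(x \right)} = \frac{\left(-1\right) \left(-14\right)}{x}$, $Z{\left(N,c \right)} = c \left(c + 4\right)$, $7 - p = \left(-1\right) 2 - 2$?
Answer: $- \frac{364}{5} \approx -72.8$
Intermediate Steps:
$p = 11$ ($p = 7 - \left(\left(-1\right) 2 - 2\right) = 7 - \left(-2 - 2\right) = 7 - -4 = 7 + 4 = 11$)
$Z{\left(N,c \right)} = c \left(4 + c\right)$
$Q{\left(x \right)} = \frac{14}{x}$
$I{\left(X \right)} = \frac{11}{8} + \frac{X}{4}$ ($I{\left(X \right)} = \frac{\left(X + X\right) + 11}{8} = \frac{2 X + 11}{8} = \frac{11 + 2 X}{8} = \frac{11}{8} + \frac{X}{4}$)
$Q{\left(-80 \right)} - I{\left(Z{\left(6,15 \right)} \right)} = \frac{14}{-80} - \left(\frac{11}{8} + \frac{15 \left(4 + 15\right)}{4}\right) = 14 \left(- \frac{1}{80}\right) - \left(\frac{11}{8} + \frac{15 \cdot 19}{4}\right) = - \frac{7}{40} - \left(\frac{11}{8} + \frac{1}{4} \cdot 285\right) = - \frac{7}{40} - \left(\frac{11}{8} + \frac{285}{4}\right) = - \frac{7}{40} - \frac{581}{8} = - \frac{364}{5}$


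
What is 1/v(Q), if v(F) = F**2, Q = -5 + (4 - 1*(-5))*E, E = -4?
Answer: 1/1681 ≈ 0.00059488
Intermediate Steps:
Q = -41 (Q = -5 + (4 - 1*(-5))*(-4) = -5 + (4 + 5)*(-4) = -5 + 9*(-4) = -5 - 36 = -41)
1/v(Q) = 1/((-41)**2) = 1/1681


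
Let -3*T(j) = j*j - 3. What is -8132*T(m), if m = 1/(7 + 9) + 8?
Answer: 10756603/64 ≈ 1.6807e+5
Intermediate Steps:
m = 129/16 (m = 1/16 + 8 = 129/16 ≈ 8.0625)
T(j) = 1 - j**2/3 (T(j) = -(j*j - 3)/3 = -(j**2 - 3)/3 = -(-3 + j**2)/3 = 1 - j**2/3)
-8132*T(m) = -8132*(1 - (129/16)**2/3) = -8132*(1 - 1/3*16641/256) = -8132*(1 - 5547/256) = -8132*(-5291/256) = 10756603/64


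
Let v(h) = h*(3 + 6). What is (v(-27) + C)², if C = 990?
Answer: 558009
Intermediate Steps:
v(h) = 9*h (v(h) = h*9 = 9*h)
(v(-27) + C)² = (9*(-27) + 990)² = (-243 + 990)² = 747² = 558009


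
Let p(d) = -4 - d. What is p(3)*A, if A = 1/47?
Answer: -7/47 ≈ -0.14894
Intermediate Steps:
A = 1/47 ≈ 0.021277
p(3)*A = (-4 - 1*3)*(1/47) = (-4 - 3)*(1/47) = -7*1/47 = -7/47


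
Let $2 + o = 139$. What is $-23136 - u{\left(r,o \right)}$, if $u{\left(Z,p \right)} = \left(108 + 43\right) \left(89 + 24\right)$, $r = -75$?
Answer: $-40199$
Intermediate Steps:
$o = 137$ ($o = -2 + 139 = 137$)
$u{\left(Z,p \right)} = 17063$ ($u{\left(Z,p \right)} = 151 \cdot 113 = 17063$)
$-23136 - u{\left(r,o \right)} = -23136 - 17063 = -40199$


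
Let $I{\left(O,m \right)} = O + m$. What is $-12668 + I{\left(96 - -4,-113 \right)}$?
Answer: $-12681$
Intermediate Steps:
$-12668 + I{\left(96 - -4,-113 \right)} = -12668 + \left(\left(96 - -4\right) - 113\right) = -12668 + \left(\left(96 + 4\right) - 113\right) = -12668 + \left(100 - 113\right) = -12668 - 13 = -12681$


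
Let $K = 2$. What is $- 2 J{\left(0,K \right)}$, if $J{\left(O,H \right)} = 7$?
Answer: $-14$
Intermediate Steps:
$- 2 J{\left(0,K \right)} = \left(-2\right) 7 = -14$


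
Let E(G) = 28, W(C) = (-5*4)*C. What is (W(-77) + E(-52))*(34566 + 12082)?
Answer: 73144064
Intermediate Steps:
W(C) = -20*C
(W(-77) + E(-52))*(34566 + 12082) = (-20*(-77) + 28)*(34566 + 12082) = (1540 + 28)*46648 = 1568*46648 = 73144064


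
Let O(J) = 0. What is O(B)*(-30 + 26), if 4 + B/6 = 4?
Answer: 0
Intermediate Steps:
B = 0 (B = -24 + 6*4 = -24 + 24 = 0)
O(B)*(-30 + 26) = 0*(-30 + 26) = 0*(-4) = 0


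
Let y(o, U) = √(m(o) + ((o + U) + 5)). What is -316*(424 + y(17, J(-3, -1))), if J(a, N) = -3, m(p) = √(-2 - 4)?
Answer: -133984 - 316*√(19 + I*√6) ≈ -1.3536e+5 - 88.605*I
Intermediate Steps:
m(p) = I*√6 (m(p) = √(-6) = I*√6)
y(o, U) = √(5 + U + o + I*√6) (y(o, U) = √(I*√6 + ((o + U) + 5)) = √(I*√6 + ((U + o) + 5)) = √(I*√6 + (5 + U + o)) = √(5 + U + o + I*√6))
-316*(424 + y(17, J(-3, -1))) = -316*(424 + √(5 - 3 + 17 + I*√6)) = -316*(424 + √(19 + I*√6)) = -133984 - 316*√(19 + I*√6)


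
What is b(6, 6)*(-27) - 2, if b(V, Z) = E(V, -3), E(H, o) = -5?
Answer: 133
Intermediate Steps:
b(V, Z) = -5
b(6, 6)*(-27) - 2 = -5*(-27) - 2 = 135 - 2 = 133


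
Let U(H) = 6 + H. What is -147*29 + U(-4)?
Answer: -4261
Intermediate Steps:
-147*29 + U(-4) = -147*29 + (6 - 4) = -4263 + 2 = -4261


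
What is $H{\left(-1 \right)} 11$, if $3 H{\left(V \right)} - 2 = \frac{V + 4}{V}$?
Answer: $- \frac{11}{3} \approx -3.6667$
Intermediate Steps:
$H{\left(V \right)} = \frac{2}{3} + \frac{4 + V}{3 V}$ ($H{\left(V \right)} = \frac{2}{3} + \frac{\left(V + 4\right) \frac{1}{V}}{3} = \frac{2}{3} + \frac{\left(4 + V\right) \frac{1}{V}}{3} = \frac{2}{3} + \frac{\frac{1}{V} \left(4 + V\right)}{3} = \frac{2}{3} + \frac{4 + V}{3 V}$)
$H{\left(-1 \right)} 11 = \frac{\frac{4}{3} - 1}{-1} \cdot 11 = \left(-1\right) \frac{1}{3} \cdot 11 = \left(- \frac{1}{3}\right) 11 = - \frac{11}{3}$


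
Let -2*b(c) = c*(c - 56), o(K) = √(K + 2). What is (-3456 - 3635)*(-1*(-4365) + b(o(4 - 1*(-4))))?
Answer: -30916760 - 198548*√10 ≈ -3.1545e+7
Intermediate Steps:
o(K) = √(2 + K)
b(c) = -c*(-56 + c)/2 (b(c) = -c*(c - 56)/2 = -c*(-56 + c)/2)
(-3456 - 3635)*(-1*(-4365) + b(o(4 - 1*(-4)))) = (-3456 - 3635)*(-1*(-4365) + √(2 + (4 - 1*(-4)))*(56 - √(2 + (4 - 1*(-4))))/2) = -7091*(4365 + √(2 + (4 + 4))*(56 - √(2 + (4 + 4)))/2) = -7091*(4365 + √(2 + 8)*(56 - √(2 + 8))/2) = -7091*(4365 + √10*(56 - √10)/2) = -30952215 - 7091*√10*(56 - √10)/2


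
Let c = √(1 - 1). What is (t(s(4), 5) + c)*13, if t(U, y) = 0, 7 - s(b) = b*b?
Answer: 0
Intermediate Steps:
s(b) = 7 - b² (s(b) = 7 - b*b = 7 - b²)
c = 0 (c = √0 = 0)
(t(s(4), 5) + c)*13 = (0 + 0)*13 = 0*13 = 0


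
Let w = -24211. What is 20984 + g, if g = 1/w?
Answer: 508043623/24211 ≈ 20984.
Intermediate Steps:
g = -1/24211 (g = 1/(-24211) = -1/24211 ≈ -4.1304e-5)
20984 + g = 20984 - 1/24211 = 508043623/24211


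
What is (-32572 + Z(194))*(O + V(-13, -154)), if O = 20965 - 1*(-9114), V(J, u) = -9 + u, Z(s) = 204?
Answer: -968321088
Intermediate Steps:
O = 30079 (O = 20965 + 9114 = 30079)
(-32572 + Z(194))*(O + V(-13, -154)) = (-32572 + 204)*(30079 + (-9 - 154)) = -32368*(30079 - 163) = -32368*29916 = -968321088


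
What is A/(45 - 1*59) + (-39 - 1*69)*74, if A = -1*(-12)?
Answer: -55950/7 ≈ -7992.9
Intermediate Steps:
A = 12
A/(45 - 1*59) + (-39 - 1*69)*74 = 12/(45 - 1*59) + (-39 - 1*69)*74 = 12/(45 - 59) + (-39 - 69)*74 = 12/(-14) - 108*74 = 12*(-1/14) - 7992 = -6/7 - 7992 = -55950/7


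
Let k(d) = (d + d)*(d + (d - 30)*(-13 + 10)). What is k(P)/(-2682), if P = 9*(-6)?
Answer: 1188/149 ≈ 7.9732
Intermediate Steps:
P = -54
k(d) = 2*d*(90 - 2*d) (k(d) = (2*d)*(d + (-30 + d)*(-3)) = (2*d)*(d + (90 - 3*d)) = (2*d)*(90 - 2*d) = 2*d*(90 - 2*d))
k(P)/(-2682) = (4*(-54)*(45 - 1*(-54)))/(-2682) = (4*(-54)*(45 + 54))*(-1/2682) = (4*(-54)*99)*(-1/2682) = -21384*(-1/2682) = 1188/149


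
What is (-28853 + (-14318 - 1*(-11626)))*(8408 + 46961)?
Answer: -1746615105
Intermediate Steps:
(-28853 + (-14318 - 1*(-11626)))*(8408 + 46961) = (-28853 + (-14318 + 11626))*55369 = (-28853 - 2692)*55369 = -31545*55369 = -1746615105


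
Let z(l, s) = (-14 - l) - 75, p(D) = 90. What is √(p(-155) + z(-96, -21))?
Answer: √97 ≈ 9.8489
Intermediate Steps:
z(l, s) = -89 - l
√(p(-155) + z(-96, -21)) = √(90 + (-89 - 1*(-96))) = √(90 + (-89 + 96)) = √(90 + 7) = √97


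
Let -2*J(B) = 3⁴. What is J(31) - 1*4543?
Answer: -9167/2 ≈ -4583.5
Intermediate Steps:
J(B) = -81/2 (J(B) = -½*3⁴ = -½*81 = -81/2)
J(31) - 1*4543 = -81/2 - 1*4543 = -81/2 - 4543 = -9167/2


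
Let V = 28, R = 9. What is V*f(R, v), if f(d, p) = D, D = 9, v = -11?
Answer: 252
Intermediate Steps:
f(d, p) = 9
V*f(R, v) = 28*9 = 252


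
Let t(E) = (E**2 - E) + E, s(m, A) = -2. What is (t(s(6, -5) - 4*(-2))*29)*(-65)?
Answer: -67860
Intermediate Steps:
t(E) = E**2
(t(s(6, -5) - 4*(-2))*29)*(-65) = ((-2 - 4*(-2))**2*29)*(-65) = ((-2 + 8)**2*29)*(-65) = (6**2*29)*(-65) = (36*29)*(-65) = 1044*(-65) = -67860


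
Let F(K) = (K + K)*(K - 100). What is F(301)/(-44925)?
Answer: -40334/14975 ≈ -2.6934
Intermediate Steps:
F(K) = 2*K*(-100 + K) (F(K) = (2*K)*(-100 + K) = 2*K*(-100 + K))
F(301)/(-44925) = (2*301*(-100 + 301))/(-44925) = (2*301*201)*(-1/44925) = 121002*(-1/44925) = -40334/14975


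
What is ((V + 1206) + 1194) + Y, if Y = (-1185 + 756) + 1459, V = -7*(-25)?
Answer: 3605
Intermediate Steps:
V = 175
Y = 1030 (Y = -429 + 1459 = 1030)
((V + 1206) + 1194) + Y = ((175 + 1206) + 1194) + 1030 = (1381 + 1194) + 1030 = 2575 + 1030 = 3605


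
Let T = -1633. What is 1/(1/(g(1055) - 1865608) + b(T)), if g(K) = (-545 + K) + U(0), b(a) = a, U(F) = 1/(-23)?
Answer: -42897255/70051217438 ≈ -0.00061237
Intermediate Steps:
U(F) = -1/23
g(K) = -12536/23 + K (g(K) = (-545 + K) - 1/23 = -12536/23 + K)
1/(1/(g(1055) - 1865608) + b(T)) = 1/(1/((-12536/23 + 1055) - 1865608) - 1633) = 1/(1/(11729/23 - 1865608) - 1633) = 1/(1/(-42897255/23) - 1633) = 1/(-23/42897255 - 1633) = 1/(-70051217438/42897255) = -42897255/70051217438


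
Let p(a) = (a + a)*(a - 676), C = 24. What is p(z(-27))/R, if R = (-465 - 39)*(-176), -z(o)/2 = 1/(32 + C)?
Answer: 18929/34771968 ≈ 0.00054437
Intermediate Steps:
z(o) = -1/28 (z(o) = -2/(32 + 24) = -2/56 = -2*1/56 = -1/28)
R = 88704 (R = -504*(-176) = 88704)
p(a) = 2*a*(-676 + a) (p(a) = (2*a)*(-676 + a) = 2*a*(-676 + a))
p(z(-27))/R = (2*(-1/28)*(-676 - 1/28))/88704 = (2*(-1/28)*(-18929/28))*(1/88704) = (18929/392)*(1/88704) = 18929/34771968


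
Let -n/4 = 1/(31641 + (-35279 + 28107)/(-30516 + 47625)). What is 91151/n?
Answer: -49343563570247/68436 ≈ -7.2102e+8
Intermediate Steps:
n = -68436/541338697 (n = -4/(31641 + (-35279 + 28107)/(-30516 + 47625)) = -4/(31641 - 7172/17109) = -4/541338697/17109 = -4*17109/541338697 = -68436/541338697 ≈ -0.00012642)
91151/n = 91151/(-68436/541338697) = 91151*(-541338697/68436) = -49343563570247/68436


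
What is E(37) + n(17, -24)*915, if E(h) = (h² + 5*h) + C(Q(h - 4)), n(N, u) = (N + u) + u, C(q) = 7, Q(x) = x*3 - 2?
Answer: -26804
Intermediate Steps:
Q(x) = -2 + 3*x (Q(x) = 3*x - 2 = -2 + 3*x)
n(N, u) = N + 2*u
E(h) = 7 + h² + 5*h (E(h) = (h² + 5*h) + 7 = 7 + h² + 5*h)
E(37) + n(17, -24)*915 = (7 + 37² + 5*37) + (17 + 2*(-24))*915 = (7 + 1369 + 185) + (17 - 48)*915 = 1561 - 31*915 = 1561 - 28365 = -26804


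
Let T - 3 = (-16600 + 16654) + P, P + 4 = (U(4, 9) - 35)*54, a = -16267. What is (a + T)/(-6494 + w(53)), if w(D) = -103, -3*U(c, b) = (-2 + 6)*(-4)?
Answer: 17816/6597 ≈ 2.7006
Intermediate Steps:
U(c, b) = 16/3 (U(c, b) = -(-2 + 6)*(-4)/3 = -4*(-4)/3 = -⅓*(-16) = 16/3)
P = -1606 (P = -4 + (16/3 - 35)*54 = -4 - 89/3*54 = -4 - 1602 = -1606)
T = -1549 (T = 3 + ((-16600 + 16654) - 1606) = 3 + (54 - 1606) = 3 - 1552 = -1549)
(a + T)/(-6494 + w(53)) = (-16267 - 1549)/(-6494 - 103) = -17816/(-6597) = -17816*(-1/6597) = 17816/6597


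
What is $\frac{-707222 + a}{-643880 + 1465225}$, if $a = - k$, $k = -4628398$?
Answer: $\frac{560168}{117335} \approx 4.7741$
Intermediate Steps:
$a = 4628398$ ($a = \left(-1\right) \left(-4628398\right) = 4628398$)
$\frac{-707222 + a}{-643880 + 1465225} = \frac{-707222 + 4628398}{-643880 + 1465225} = \frac{3921176}{821345} = 3921176 \cdot \frac{1}{821345} = \frac{560168}{117335}$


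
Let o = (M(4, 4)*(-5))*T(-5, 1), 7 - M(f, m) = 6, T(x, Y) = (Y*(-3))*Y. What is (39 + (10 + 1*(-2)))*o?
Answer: 705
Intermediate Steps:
T(x, Y) = -3*Y² (T(x, Y) = (-3*Y)*Y = -3*Y²)
M(f, m) = 1 (M(f, m) = 7 - 1*6 = 7 - 6 = 1)
o = 15 (o = (1*(-5))*(-3*1²) = -(-15) = -5*(-3) = 15)
(39 + (10 + 1*(-2)))*o = (39 + (10 + 1*(-2)))*15 = (39 + (10 - 2))*15 = (39 + 8)*15 = 47*15 = 705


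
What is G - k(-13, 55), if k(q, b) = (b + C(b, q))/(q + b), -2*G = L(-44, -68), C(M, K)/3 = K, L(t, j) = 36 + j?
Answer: 328/21 ≈ 15.619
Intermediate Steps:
C(M, K) = 3*K
G = 16 (G = -(36 - 68)/2 = -½*(-32) = 16)
k(q, b) = (b + 3*q)/(b + q) (k(q, b) = (b + 3*q)/(q + b) = (b + 3*q)/(b + q))
G - k(-13, 55) = 16 - (55 + 3*(-13))/(55 - 13) = 16 - (55 - 39)/42 = 16 - 16/42 = 16 - 1*8/21 = 16 - 8/21 = 328/21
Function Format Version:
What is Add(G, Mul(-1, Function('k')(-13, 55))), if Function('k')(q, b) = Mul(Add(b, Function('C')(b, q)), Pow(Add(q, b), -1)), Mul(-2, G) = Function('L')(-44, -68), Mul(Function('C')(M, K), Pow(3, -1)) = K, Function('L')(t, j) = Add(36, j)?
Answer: Rational(328, 21) ≈ 15.619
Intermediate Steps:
Function('C')(M, K) = Mul(3, K)
G = 16 (G = Mul(Rational(-1, 2), Add(36, -68)) = Mul(Rational(-1, 2), -32) = 16)
Function('k')(q, b) = Mul(Pow(Add(b, q), -1), Add(b, Mul(3, q))) (Function('k')(q, b) = Mul(Add(b, Mul(3, q)), Pow(Add(q, b), -1)) = Mul(Add(b, Mul(3, q)), Pow(Add(b, q), -1)) = Mul(Pow(Add(b, q), -1), Add(b, Mul(3, q))))
Add(G, Mul(-1, Function('k')(-13, 55))) = Add(16, Mul(-1, Mul(Pow(Add(55, -13), -1), Add(55, Mul(3, -13))))) = Add(16, Mul(-1, Mul(Pow(42, -1), Add(55, -39)))) = Add(16, Mul(-1, Mul(Rational(1, 42), 16))) = Add(16, Mul(-1, Rational(8, 21))) = Add(16, Rational(-8, 21)) = Rational(328, 21)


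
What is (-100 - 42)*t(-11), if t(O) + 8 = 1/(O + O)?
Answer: 12567/11 ≈ 1142.5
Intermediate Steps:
t(O) = -8 + 1/(2*O) (t(O) = -8 + 1/(O + O) = -8 + 1/(2*O))
(-100 - 42)*t(-11) = (-100 - 42)*(-8 + (½)/(-11)) = -142*(-8 + (½)*(-1/11)) = -142*(-8 - 1/22) = -142*(-177/22) = 12567/11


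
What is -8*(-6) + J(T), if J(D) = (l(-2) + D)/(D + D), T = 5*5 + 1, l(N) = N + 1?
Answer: 2521/52 ≈ 48.481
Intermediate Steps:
l(N) = 1 + N
T = 26 (T = 25 + 1 = 26)
J(D) = (-1 + D)/(2*D) (J(D) = ((1 - 2) + D)/(D + D) = (-1 + D)/((2*D)) = (-1 + D)*(1/(2*D)) = (-1 + D)/(2*D))
-8*(-6) + J(T) = -8*(-6) + (½)*(-1 + 26)/26 = 48 + (½)*(1/26)*25 = 48 + 25/52 = 2521/52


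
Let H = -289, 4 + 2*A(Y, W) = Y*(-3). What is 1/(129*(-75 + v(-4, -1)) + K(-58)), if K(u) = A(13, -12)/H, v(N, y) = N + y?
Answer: -578/5964917 ≈ -9.6900e-5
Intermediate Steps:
A(Y, W) = -2 - 3*Y/2 (A(Y, W) = -2 + (Y*(-3))/2 = -2 + (-3*Y)/2 = -2 - 3*Y/2)
K(u) = 43/578 (K(u) = (-2 - 3/2*13)/(-289) = (-2 - 39/2)*(-1/289) = -43/2*(-1/289) = 43/578)
1/(129*(-75 + v(-4, -1)) + K(-58)) = 1/(129*(-75 + (-4 - 1)) + 43/578) = 1/(129*(-75 - 5) + 43/578) = 1/(129*(-80) + 43/578) = 1/(-10320 + 43/578) = 1/(-5964917/578) = -578/5964917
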